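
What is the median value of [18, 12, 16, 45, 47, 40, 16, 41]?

29

Step 1: Sort the data in ascending order: [12, 16, 16, 18, 40, 41, 45, 47]
Step 2: The number of values is n = 8.
Step 3: Since n is even, the median is the average of positions 4 and 5:
  Median = (18 + 40) / 2 = 29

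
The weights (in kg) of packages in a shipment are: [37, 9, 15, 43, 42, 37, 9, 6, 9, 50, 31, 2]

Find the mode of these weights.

9

Step 1: Count the frequency of each value:
  2: appears 1 time(s)
  6: appears 1 time(s)
  9: appears 3 time(s)
  15: appears 1 time(s)
  31: appears 1 time(s)
  37: appears 2 time(s)
  42: appears 1 time(s)
  43: appears 1 time(s)
  50: appears 1 time(s)
Step 2: The value 9 appears most frequently (3 times).
Step 3: Mode = 9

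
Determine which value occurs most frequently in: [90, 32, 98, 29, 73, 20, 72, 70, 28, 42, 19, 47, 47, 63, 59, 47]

47

Step 1: Count the frequency of each value:
  19: appears 1 time(s)
  20: appears 1 time(s)
  28: appears 1 time(s)
  29: appears 1 time(s)
  32: appears 1 time(s)
  42: appears 1 time(s)
  47: appears 3 time(s)
  59: appears 1 time(s)
  63: appears 1 time(s)
  70: appears 1 time(s)
  72: appears 1 time(s)
  73: appears 1 time(s)
  90: appears 1 time(s)
  98: appears 1 time(s)
Step 2: The value 47 appears most frequently (3 times).
Step 3: Mode = 47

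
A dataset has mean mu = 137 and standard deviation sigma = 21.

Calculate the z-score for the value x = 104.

-1.5714

Step 1: Recall the z-score formula: z = (x - mu) / sigma
Step 2: Substitute values: z = (104 - 137) / 21
Step 3: z = -33 / 21 = -1.5714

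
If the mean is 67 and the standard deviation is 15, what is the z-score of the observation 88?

1.4

Step 1: Recall the z-score formula: z = (x - mu) / sigma
Step 2: Substitute values: z = (88 - 67) / 15
Step 3: z = 21 / 15 = 1.4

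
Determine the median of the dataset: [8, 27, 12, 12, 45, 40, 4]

12

Step 1: Sort the data in ascending order: [4, 8, 12, 12, 27, 40, 45]
Step 2: The number of values is n = 7.
Step 3: Since n is odd, the median is the middle value at position 4: 12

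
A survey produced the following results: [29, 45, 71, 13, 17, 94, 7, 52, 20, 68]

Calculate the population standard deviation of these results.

27.6991

Step 1: Compute the mean: 41.6
Step 2: Sum of squared deviations from the mean: 7672.4
Step 3: Population variance = 7672.4 / 10 = 767.24
Step 4: Standard deviation = sqrt(767.24) = 27.6991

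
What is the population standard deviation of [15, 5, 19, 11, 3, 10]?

5.4696

Step 1: Compute the mean: 10.5
Step 2: Sum of squared deviations from the mean: 179.5
Step 3: Population variance = 179.5 / 6 = 29.9167
Step 4: Standard deviation = sqrt(29.9167) = 5.4696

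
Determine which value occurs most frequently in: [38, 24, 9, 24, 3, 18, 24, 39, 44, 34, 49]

24

Step 1: Count the frequency of each value:
  3: appears 1 time(s)
  9: appears 1 time(s)
  18: appears 1 time(s)
  24: appears 3 time(s)
  34: appears 1 time(s)
  38: appears 1 time(s)
  39: appears 1 time(s)
  44: appears 1 time(s)
  49: appears 1 time(s)
Step 2: The value 24 appears most frequently (3 times).
Step 3: Mode = 24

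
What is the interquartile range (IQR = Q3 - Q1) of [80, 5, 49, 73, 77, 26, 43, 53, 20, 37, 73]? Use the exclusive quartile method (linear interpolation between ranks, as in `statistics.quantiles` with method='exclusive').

47

Step 1: Sort the data: [5, 20, 26, 37, 43, 49, 53, 73, 73, 77, 80]
Step 2: n = 11
Step 3: Using the exclusive quartile method:
  Q1 = 26
  Q2 (median) = 49
  Q3 = 73
  IQR = Q3 - Q1 = 73 - 26 = 47
Step 4: IQR = 47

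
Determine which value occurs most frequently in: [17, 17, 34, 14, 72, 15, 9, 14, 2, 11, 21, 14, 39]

14

Step 1: Count the frequency of each value:
  2: appears 1 time(s)
  9: appears 1 time(s)
  11: appears 1 time(s)
  14: appears 3 time(s)
  15: appears 1 time(s)
  17: appears 2 time(s)
  21: appears 1 time(s)
  34: appears 1 time(s)
  39: appears 1 time(s)
  72: appears 1 time(s)
Step 2: The value 14 appears most frequently (3 times).
Step 3: Mode = 14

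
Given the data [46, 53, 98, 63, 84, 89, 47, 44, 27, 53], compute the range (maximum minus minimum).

71

Step 1: Identify the maximum value: max = 98
Step 2: Identify the minimum value: min = 27
Step 3: Range = max - min = 98 - 27 = 71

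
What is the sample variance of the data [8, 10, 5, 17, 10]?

19.5

Step 1: Compute the mean: (8 + 10 + 5 + 17 + 10) / 5 = 10
Step 2: Compute squared deviations from the mean:
  (8 - 10)^2 = 4
  (10 - 10)^2 = 0
  (5 - 10)^2 = 25
  (17 - 10)^2 = 49
  (10 - 10)^2 = 0
Step 3: Sum of squared deviations = 78
Step 4: Sample variance = 78 / 4 = 19.5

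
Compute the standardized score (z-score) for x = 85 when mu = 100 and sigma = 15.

-1

Step 1: Recall the z-score formula: z = (x - mu) / sigma
Step 2: Substitute values: z = (85 - 100) / 15
Step 3: z = -15 / 15 = -1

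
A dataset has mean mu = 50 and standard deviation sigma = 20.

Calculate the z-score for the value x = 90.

2

Step 1: Recall the z-score formula: z = (x - mu) / sigma
Step 2: Substitute values: z = (90 - 50) / 20
Step 3: z = 40 / 20 = 2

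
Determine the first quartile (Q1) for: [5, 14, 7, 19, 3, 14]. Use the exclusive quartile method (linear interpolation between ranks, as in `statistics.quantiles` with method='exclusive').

4.5

Step 1: Sort the data: [3, 5, 7, 14, 14, 19]
Step 2: n = 6
Step 3: Using the exclusive quartile method:
  Q1 = 4.5
  Q2 (median) = 10.5
  Q3 = 15.25
  IQR = Q3 - Q1 = 15.25 - 4.5 = 10.75
Step 4: Q1 = 4.5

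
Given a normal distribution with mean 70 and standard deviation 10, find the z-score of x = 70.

0

Step 1: Recall the z-score formula: z = (x - mu) / sigma
Step 2: Substitute values: z = (70 - 70) / 10
Step 3: z = 0 / 10 = 0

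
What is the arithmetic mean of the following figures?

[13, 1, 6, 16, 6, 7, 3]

7.4286

Step 1: Sum all values: 13 + 1 + 6 + 16 + 6 + 7 + 3 = 52
Step 2: Count the number of values: n = 7
Step 3: Mean = sum / n = 52 / 7 = 7.4286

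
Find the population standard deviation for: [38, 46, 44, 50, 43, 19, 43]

9.3634

Step 1: Compute the mean: 40.4286
Step 2: Sum of squared deviations from the mean: 613.7143
Step 3: Population variance = 613.7143 / 7 = 87.6735
Step 4: Standard deviation = sqrt(87.6735) = 9.3634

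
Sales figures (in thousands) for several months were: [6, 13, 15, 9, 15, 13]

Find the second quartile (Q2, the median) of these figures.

13

Step 1: Sort the data: [6, 9, 13, 13, 15, 15]
Step 2: n = 6
Step 3: Q2 is the median. Since n is even, it is the average of the values at positions 3 and 4:
  Q2 = (13 + 13) / 2 = 13
Step 4: Q2 = 13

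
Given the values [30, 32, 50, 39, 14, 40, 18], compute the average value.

31.8571

Step 1: Sum all values: 30 + 32 + 50 + 39 + 14 + 40 + 18 = 223
Step 2: Count the number of values: n = 7
Step 3: Mean = sum / n = 223 / 7 = 31.8571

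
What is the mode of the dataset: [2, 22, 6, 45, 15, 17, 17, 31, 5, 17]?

17

Step 1: Count the frequency of each value:
  2: appears 1 time(s)
  5: appears 1 time(s)
  6: appears 1 time(s)
  15: appears 1 time(s)
  17: appears 3 time(s)
  22: appears 1 time(s)
  31: appears 1 time(s)
  45: appears 1 time(s)
Step 2: The value 17 appears most frequently (3 times).
Step 3: Mode = 17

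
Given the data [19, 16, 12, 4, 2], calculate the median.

12

Step 1: Sort the data in ascending order: [2, 4, 12, 16, 19]
Step 2: The number of values is n = 5.
Step 3: Since n is odd, the median is the middle value at position 3: 12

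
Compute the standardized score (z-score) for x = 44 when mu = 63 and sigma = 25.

-0.76

Step 1: Recall the z-score formula: z = (x - mu) / sigma
Step 2: Substitute values: z = (44 - 63) / 25
Step 3: z = -19 / 25 = -0.76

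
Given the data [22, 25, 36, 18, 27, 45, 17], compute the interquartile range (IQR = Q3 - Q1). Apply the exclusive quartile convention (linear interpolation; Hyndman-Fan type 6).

18

Step 1: Sort the data: [17, 18, 22, 25, 27, 36, 45]
Step 2: n = 7
Step 3: Using the exclusive quartile method:
  Q1 = 18
  Q2 (median) = 25
  Q3 = 36
  IQR = Q3 - Q1 = 36 - 18 = 18
Step 4: IQR = 18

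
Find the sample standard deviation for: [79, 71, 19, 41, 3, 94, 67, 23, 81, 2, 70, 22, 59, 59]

30.497

Step 1: Compute the mean: 49.2857
Step 2: Sum of squared deviations from the mean: 12090.8571
Step 3: Sample variance = 12090.8571 / 13 = 930.0659
Step 4: Standard deviation = sqrt(930.0659) = 30.497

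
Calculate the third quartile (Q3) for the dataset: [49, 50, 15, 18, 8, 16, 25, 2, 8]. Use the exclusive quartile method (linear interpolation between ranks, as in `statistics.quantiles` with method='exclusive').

37

Step 1: Sort the data: [2, 8, 8, 15, 16, 18, 25, 49, 50]
Step 2: n = 9
Step 3: Using the exclusive quartile method:
  Q1 = 8
  Q2 (median) = 16
  Q3 = 37
  IQR = Q3 - Q1 = 37 - 8 = 29
Step 4: Q3 = 37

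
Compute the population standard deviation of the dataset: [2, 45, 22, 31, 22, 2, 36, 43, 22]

14.7799

Step 1: Compute the mean: 25
Step 2: Sum of squared deviations from the mean: 1966
Step 3: Population variance = 1966 / 9 = 218.4444
Step 4: Standard deviation = sqrt(218.4444) = 14.7799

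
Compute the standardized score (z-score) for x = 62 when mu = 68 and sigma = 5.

-1.2

Step 1: Recall the z-score formula: z = (x - mu) / sigma
Step 2: Substitute values: z = (62 - 68) / 5
Step 3: z = -6 / 5 = -1.2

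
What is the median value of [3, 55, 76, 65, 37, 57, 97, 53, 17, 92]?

56

Step 1: Sort the data in ascending order: [3, 17, 37, 53, 55, 57, 65, 76, 92, 97]
Step 2: The number of values is n = 10.
Step 3: Since n is even, the median is the average of positions 5 and 6:
  Median = (55 + 57) / 2 = 56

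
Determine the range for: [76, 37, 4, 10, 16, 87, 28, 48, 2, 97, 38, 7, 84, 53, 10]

95

Step 1: Identify the maximum value: max = 97
Step 2: Identify the minimum value: min = 2
Step 3: Range = max - min = 97 - 2 = 95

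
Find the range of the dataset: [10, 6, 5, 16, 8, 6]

11

Step 1: Identify the maximum value: max = 16
Step 2: Identify the minimum value: min = 5
Step 3: Range = max - min = 16 - 5 = 11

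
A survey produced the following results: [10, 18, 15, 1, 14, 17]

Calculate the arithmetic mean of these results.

12.5

Step 1: Sum all values: 10 + 18 + 15 + 1 + 14 + 17 = 75
Step 2: Count the number of values: n = 6
Step 3: Mean = sum / n = 75 / 6 = 12.5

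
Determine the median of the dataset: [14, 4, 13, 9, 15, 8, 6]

9

Step 1: Sort the data in ascending order: [4, 6, 8, 9, 13, 14, 15]
Step 2: The number of values is n = 7.
Step 3: Since n is odd, the median is the middle value at position 4: 9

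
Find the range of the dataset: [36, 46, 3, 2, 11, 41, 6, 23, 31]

44

Step 1: Identify the maximum value: max = 46
Step 2: Identify the minimum value: min = 2
Step 3: Range = max - min = 46 - 2 = 44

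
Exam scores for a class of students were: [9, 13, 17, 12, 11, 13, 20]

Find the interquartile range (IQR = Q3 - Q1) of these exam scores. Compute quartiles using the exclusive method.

6

Step 1: Sort the data: [9, 11, 12, 13, 13, 17, 20]
Step 2: n = 7
Step 3: Using the exclusive quartile method:
  Q1 = 11
  Q2 (median) = 13
  Q3 = 17
  IQR = Q3 - Q1 = 17 - 11 = 6
Step 4: IQR = 6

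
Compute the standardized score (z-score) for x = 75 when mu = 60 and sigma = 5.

3

Step 1: Recall the z-score formula: z = (x - mu) / sigma
Step 2: Substitute values: z = (75 - 60) / 5
Step 3: z = 15 / 5 = 3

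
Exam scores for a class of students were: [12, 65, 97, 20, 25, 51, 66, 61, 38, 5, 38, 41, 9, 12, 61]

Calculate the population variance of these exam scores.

662.7289

Step 1: Compute the mean: (12 + 65 + 97 + 20 + 25 + 51 + 66 + 61 + 38 + 5 + 38 + 41 + 9 + 12 + 61) / 15 = 40.0667
Step 2: Compute squared deviations from the mean:
  (12 - 40.0667)^2 = 787.7378
  (65 - 40.0667)^2 = 621.6711
  (97 - 40.0667)^2 = 3241.4044
  (20 - 40.0667)^2 = 402.6711
  (25 - 40.0667)^2 = 227.0044
  (51 - 40.0667)^2 = 119.5378
  (66 - 40.0667)^2 = 672.5378
  (61 - 40.0667)^2 = 438.2044
  (38 - 40.0667)^2 = 4.2711
  (5 - 40.0667)^2 = 1229.6711
  (38 - 40.0667)^2 = 4.2711
  (41 - 40.0667)^2 = 0.8711
  (9 - 40.0667)^2 = 965.1378
  (12 - 40.0667)^2 = 787.7378
  (61 - 40.0667)^2 = 438.2044
Step 3: Sum of squared deviations = 9940.9333
Step 4: Population variance = 9940.9333 / 15 = 662.7289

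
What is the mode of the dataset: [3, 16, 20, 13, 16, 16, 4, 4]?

16

Step 1: Count the frequency of each value:
  3: appears 1 time(s)
  4: appears 2 time(s)
  13: appears 1 time(s)
  16: appears 3 time(s)
  20: appears 1 time(s)
Step 2: The value 16 appears most frequently (3 times).
Step 3: Mode = 16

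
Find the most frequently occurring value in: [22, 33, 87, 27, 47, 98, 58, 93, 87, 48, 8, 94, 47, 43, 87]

87

Step 1: Count the frequency of each value:
  8: appears 1 time(s)
  22: appears 1 time(s)
  27: appears 1 time(s)
  33: appears 1 time(s)
  43: appears 1 time(s)
  47: appears 2 time(s)
  48: appears 1 time(s)
  58: appears 1 time(s)
  87: appears 3 time(s)
  93: appears 1 time(s)
  94: appears 1 time(s)
  98: appears 1 time(s)
Step 2: The value 87 appears most frequently (3 times).
Step 3: Mode = 87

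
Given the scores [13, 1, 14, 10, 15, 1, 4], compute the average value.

8.2857

Step 1: Sum all values: 13 + 1 + 14 + 10 + 15 + 1 + 4 = 58
Step 2: Count the number of values: n = 7
Step 3: Mean = sum / n = 58 / 7 = 8.2857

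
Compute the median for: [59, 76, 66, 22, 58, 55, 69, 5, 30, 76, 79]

59

Step 1: Sort the data in ascending order: [5, 22, 30, 55, 58, 59, 66, 69, 76, 76, 79]
Step 2: The number of values is n = 11.
Step 3: Since n is odd, the median is the middle value at position 6: 59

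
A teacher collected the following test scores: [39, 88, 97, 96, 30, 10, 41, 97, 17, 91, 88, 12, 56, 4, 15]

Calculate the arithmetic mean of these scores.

52.0667

Step 1: Sum all values: 39 + 88 + 97 + 96 + 30 + 10 + 41 + 97 + 17 + 91 + 88 + 12 + 56 + 4 + 15 = 781
Step 2: Count the number of values: n = 15
Step 3: Mean = sum / n = 781 / 15 = 52.0667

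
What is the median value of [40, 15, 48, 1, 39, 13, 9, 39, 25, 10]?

20

Step 1: Sort the data in ascending order: [1, 9, 10, 13, 15, 25, 39, 39, 40, 48]
Step 2: The number of values is n = 10.
Step 3: Since n is even, the median is the average of positions 5 and 6:
  Median = (15 + 25) / 2 = 20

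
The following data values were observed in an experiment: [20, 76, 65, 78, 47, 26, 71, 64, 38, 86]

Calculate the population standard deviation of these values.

21.7782

Step 1: Compute the mean: 57.1
Step 2: Sum of squared deviations from the mean: 4742.9
Step 3: Population variance = 4742.9 / 10 = 474.29
Step 4: Standard deviation = sqrt(474.29) = 21.7782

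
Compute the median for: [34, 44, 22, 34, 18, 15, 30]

30

Step 1: Sort the data in ascending order: [15, 18, 22, 30, 34, 34, 44]
Step 2: The number of values is n = 7.
Step 3: Since n is odd, the median is the middle value at position 4: 30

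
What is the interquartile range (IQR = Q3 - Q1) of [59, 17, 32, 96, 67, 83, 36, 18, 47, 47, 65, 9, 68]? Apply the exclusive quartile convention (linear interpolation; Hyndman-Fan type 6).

42.5

Step 1: Sort the data: [9, 17, 18, 32, 36, 47, 47, 59, 65, 67, 68, 83, 96]
Step 2: n = 13
Step 3: Using the exclusive quartile method:
  Q1 = 25
  Q2 (median) = 47
  Q3 = 67.5
  IQR = Q3 - Q1 = 67.5 - 25 = 42.5
Step 4: IQR = 42.5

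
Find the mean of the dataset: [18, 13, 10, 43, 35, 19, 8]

20.8571

Step 1: Sum all values: 18 + 13 + 10 + 43 + 35 + 19 + 8 = 146
Step 2: Count the number of values: n = 7
Step 3: Mean = sum / n = 146 / 7 = 20.8571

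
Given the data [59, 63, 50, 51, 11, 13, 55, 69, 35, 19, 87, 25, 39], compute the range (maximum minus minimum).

76

Step 1: Identify the maximum value: max = 87
Step 2: Identify the minimum value: min = 11
Step 3: Range = max - min = 87 - 11 = 76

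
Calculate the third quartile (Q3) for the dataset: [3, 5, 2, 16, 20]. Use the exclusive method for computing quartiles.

18

Step 1: Sort the data: [2, 3, 5, 16, 20]
Step 2: n = 5
Step 3: Using the exclusive quartile method:
  Q1 = 2.5
  Q2 (median) = 5
  Q3 = 18
  IQR = Q3 - Q1 = 18 - 2.5 = 15.5
Step 4: Q3 = 18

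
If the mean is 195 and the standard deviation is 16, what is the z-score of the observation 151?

-2.75

Step 1: Recall the z-score formula: z = (x - mu) / sigma
Step 2: Substitute values: z = (151 - 195) / 16
Step 3: z = -44 / 16 = -2.75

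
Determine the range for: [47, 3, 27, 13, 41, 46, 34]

44

Step 1: Identify the maximum value: max = 47
Step 2: Identify the minimum value: min = 3
Step 3: Range = max - min = 47 - 3 = 44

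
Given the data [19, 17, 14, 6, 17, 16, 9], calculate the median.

16

Step 1: Sort the data in ascending order: [6, 9, 14, 16, 17, 17, 19]
Step 2: The number of values is n = 7.
Step 3: Since n is odd, the median is the middle value at position 4: 16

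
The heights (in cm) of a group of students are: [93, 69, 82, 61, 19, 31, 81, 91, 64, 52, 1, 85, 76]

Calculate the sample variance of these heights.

831.0769

Step 1: Compute the mean: (93 + 69 + 82 + 61 + 19 + 31 + 81 + 91 + 64 + 52 + 1 + 85 + 76) / 13 = 61.9231
Step 2: Compute squared deviations from the mean:
  (93 - 61.9231)^2 = 965.7751
  (69 - 61.9231)^2 = 50.0828
  (82 - 61.9231)^2 = 403.0828
  (61 - 61.9231)^2 = 0.8521
  (19 - 61.9231)^2 = 1842.3905
  (31 - 61.9231)^2 = 956.2367
  (81 - 61.9231)^2 = 363.929
  (91 - 61.9231)^2 = 845.4675
  (64 - 61.9231)^2 = 4.3136
  (52 - 61.9231)^2 = 98.4675
  (1 - 61.9231)^2 = 3711.6213
  (85 - 61.9231)^2 = 532.5444
  (76 - 61.9231)^2 = 198.1598
Step 3: Sum of squared deviations = 9972.9231
Step 4: Sample variance = 9972.9231 / 12 = 831.0769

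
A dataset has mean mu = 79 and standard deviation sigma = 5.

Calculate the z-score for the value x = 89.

2

Step 1: Recall the z-score formula: z = (x - mu) / sigma
Step 2: Substitute values: z = (89 - 79) / 5
Step 3: z = 10 / 5 = 2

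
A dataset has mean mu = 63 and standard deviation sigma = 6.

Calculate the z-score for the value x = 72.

1.5

Step 1: Recall the z-score formula: z = (x - mu) / sigma
Step 2: Substitute values: z = (72 - 63) / 6
Step 3: z = 9 / 6 = 1.5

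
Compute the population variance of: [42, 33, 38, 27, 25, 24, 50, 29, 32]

65.7778

Step 1: Compute the mean: (42 + 33 + 38 + 27 + 25 + 24 + 50 + 29 + 32) / 9 = 33.3333
Step 2: Compute squared deviations from the mean:
  (42 - 33.3333)^2 = 75.1111
  (33 - 33.3333)^2 = 0.1111
  (38 - 33.3333)^2 = 21.7778
  (27 - 33.3333)^2 = 40.1111
  (25 - 33.3333)^2 = 69.4444
  (24 - 33.3333)^2 = 87.1111
  (50 - 33.3333)^2 = 277.7778
  (29 - 33.3333)^2 = 18.7778
  (32 - 33.3333)^2 = 1.7778
Step 3: Sum of squared deviations = 592
Step 4: Population variance = 592 / 9 = 65.7778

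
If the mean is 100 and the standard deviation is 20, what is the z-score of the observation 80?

-1

Step 1: Recall the z-score formula: z = (x - mu) / sigma
Step 2: Substitute values: z = (80 - 100) / 20
Step 3: z = -20 / 20 = -1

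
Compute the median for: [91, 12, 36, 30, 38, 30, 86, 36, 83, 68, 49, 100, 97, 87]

58.5

Step 1: Sort the data in ascending order: [12, 30, 30, 36, 36, 38, 49, 68, 83, 86, 87, 91, 97, 100]
Step 2: The number of values is n = 14.
Step 3: Since n is even, the median is the average of positions 7 and 8:
  Median = (49 + 68) / 2 = 58.5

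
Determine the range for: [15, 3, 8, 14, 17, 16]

14

Step 1: Identify the maximum value: max = 17
Step 2: Identify the minimum value: min = 3
Step 3: Range = max - min = 17 - 3 = 14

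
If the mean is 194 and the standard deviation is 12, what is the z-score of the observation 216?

1.8333

Step 1: Recall the z-score formula: z = (x - mu) / sigma
Step 2: Substitute values: z = (216 - 194) / 12
Step 3: z = 22 / 12 = 1.8333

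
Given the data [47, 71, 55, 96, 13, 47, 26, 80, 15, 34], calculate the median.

47

Step 1: Sort the data in ascending order: [13, 15, 26, 34, 47, 47, 55, 71, 80, 96]
Step 2: The number of values is n = 10.
Step 3: Since n is even, the median is the average of positions 5 and 6:
  Median = (47 + 47) / 2 = 47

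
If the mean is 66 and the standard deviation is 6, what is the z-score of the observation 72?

1

Step 1: Recall the z-score formula: z = (x - mu) / sigma
Step 2: Substitute values: z = (72 - 66) / 6
Step 3: z = 6 / 6 = 1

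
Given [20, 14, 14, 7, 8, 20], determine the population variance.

26.1389

Step 1: Compute the mean: (20 + 14 + 14 + 7 + 8 + 20) / 6 = 13.8333
Step 2: Compute squared deviations from the mean:
  (20 - 13.8333)^2 = 38.0278
  (14 - 13.8333)^2 = 0.0278
  (14 - 13.8333)^2 = 0.0278
  (7 - 13.8333)^2 = 46.6944
  (8 - 13.8333)^2 = 34.0278
  (20 - 13.8333)^2 = 38.0278
Step 3: Sum of squared deviations = 156.8333
Step 4: Population variance = 156.8333 / 6 = 26.1389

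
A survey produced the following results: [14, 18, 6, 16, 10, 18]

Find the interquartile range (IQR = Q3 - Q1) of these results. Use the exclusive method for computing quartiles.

9

Step 1: Sort the data: [6, 10, 14, 16, 18, 18]
Step 2: n = 6
Step 3: Using the exclusive quartile method:
  Q1 = 9
  Q2 (median) = 15
  Q3 = 18
  IQR = Q3 - Q1 = 18 - 9 = 9
Step 4: IQR = 9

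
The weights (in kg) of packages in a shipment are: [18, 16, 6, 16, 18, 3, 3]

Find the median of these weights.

16

Step 1: Sort the data in ascending order: [3, 3, 6, 16, 16, 18, 18]
Step 2: The number of values is n = 7.
Step 3: Since n is odd, the median is the middle value at position 4: 16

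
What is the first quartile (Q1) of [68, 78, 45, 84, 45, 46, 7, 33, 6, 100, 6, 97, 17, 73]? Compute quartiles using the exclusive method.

14.5

Step 1: Sort the data: [6, 6, 7, 17, 33, 45, 45, 46, 68, 73, 78, 84, 97, 100]
Step 2: n = 14
Step 3: Using the exclusive quartile method:
  Q1 = 14.5
  Q2 (median) = 45.5
  Q3 = 79.5
  IQR = Q3 - Q1 = 79.5 - 14.5 = 65
Step 4: Q1 = 14.5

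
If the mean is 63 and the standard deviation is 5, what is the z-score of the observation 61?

-0.4

Step 1: Recall the z-score formula: z = (x - mu) / sigma
Step 2: Substitute values: z = (61 - 63) / 5
Step 3: z = -2 / 5 = -0.4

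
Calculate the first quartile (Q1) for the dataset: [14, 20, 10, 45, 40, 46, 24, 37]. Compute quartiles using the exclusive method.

15.5

Step 1: Sort the data: [10, 14, 20, 24, 37, 40, 45, 46]
Step 2: n = 8
Step 3: Using the exclusive quartile method:
  Q1 = 15.5
  Q2 (median) = 30.5
  Q3 = 43.75
  IQR = Q3 - Q1 = 43.75 - 15.5 = 28.25
Step 4: Q1 = 15.5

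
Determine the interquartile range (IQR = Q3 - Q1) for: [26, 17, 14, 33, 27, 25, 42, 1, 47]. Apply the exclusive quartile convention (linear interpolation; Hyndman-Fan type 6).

22

Step 1: Sort the data: [1, 14, 17, 25, 26, 27, 33, 42, 47]
Step 2: n = 9
Step 3: Using the exclusive quartile method:
  Q1 = 15.5
  Q2 (median) = 26
  Q3 = 37.5
  IQR = Q3 - Q1 = 37.5 - 15.5 = 22
Step 4: IQR = 22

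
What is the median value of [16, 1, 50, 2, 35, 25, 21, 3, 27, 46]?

23

Step 1: Sort the data in ascending order: [1, 2, 3, 16, 21, 25, 27, 35, 46, 50]
Step 2: The number of values is n = 10.
Step 3: Since n is even, the median is the average of positions 5 and 6:
  Median = (21 + 25) / 2 = 23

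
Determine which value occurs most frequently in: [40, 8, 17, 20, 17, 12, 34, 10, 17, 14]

17

Step 1: Count the frequency of each value:
  8: appears 1 time(s)
  10: appears 1 time(s)
  12: appears 1 time(s)
  14: appears 1 time(s)
  17: appears 3 time(s)
  20: appears 1 time(s)
  34: appears 1 time(s)
  40: appears 1 time(s)
Step 2: The value 17 appears most frequently (3 times).
Step 3: Mode = 17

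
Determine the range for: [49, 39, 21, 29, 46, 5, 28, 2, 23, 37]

47

Step 1: Identify the maximum value: max = 49
Step 2: Identify the minimum value: min = 2
Step 3: Range = max - min = 49 - 2 = 47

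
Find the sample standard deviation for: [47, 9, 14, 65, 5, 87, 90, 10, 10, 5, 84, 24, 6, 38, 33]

31.9774

Step 1: Compute the mean: 35.1333
Step 2: Sum of squared deviations from the mean: 14315.7333
Step 3: Sample variance = 14315.7333 / 14 = 1022.5524
Step 4: Standard deviation = sqrt(1022.5524) = 31.9774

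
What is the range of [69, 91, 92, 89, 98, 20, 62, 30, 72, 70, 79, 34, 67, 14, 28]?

84

Step 1: Identify the maximum value: max = 98
Step 2: Identify the minimum value: min = 14
Step 3: Range = max - min = 98 - 14 = 84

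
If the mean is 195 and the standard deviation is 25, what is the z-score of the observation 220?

1

Step 1: Recall the z-score formula: z = (x - mu) / sigma
Step 2: Substitute values: z = (220 - 195) / 25
Step 3: z = 25 / 25 = 1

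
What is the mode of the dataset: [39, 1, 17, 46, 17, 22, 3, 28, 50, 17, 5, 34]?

17

Step 1: Count the frequency of each value:
  1: appears 1 time(s)
  3: appears 1 time(s)
  5: appears 1 time(s)
  17: appears 3 time(s)
  22: appears 1 time(s)
  28: appears 1 time(s)
  34: appears 1 time(s)
  39: appears 1 time(s)
  46: appears 1 time(s)
  50: appears 1 time(s)
Step 2: The value 17 appears most frequently (3 times).
Step 3: Mode = 17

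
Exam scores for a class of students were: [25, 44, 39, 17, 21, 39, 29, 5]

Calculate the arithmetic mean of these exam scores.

27.375

Step 1: Sum all values: 25 + 44 + 39 + 17 + 21 + 39 + 29 + 5 = 219
Step 2: Count the number of values: n = 8
Step 3: Mean = sum / n = 219 / 8 = 27.375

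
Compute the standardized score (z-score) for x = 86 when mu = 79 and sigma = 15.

0.4667

Step 1: Recall the z-score formula: z = (x - mu) / sigma
Step 2: Substitute values: z = (86 - 79) / 15
Step 3: z = 7 / 15 = 0.4667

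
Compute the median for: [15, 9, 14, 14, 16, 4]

14

Step 1: Sort the data in ascending order: [4, 9, 14, 14, 15, 16]
Step 2: The number of values is n = 6.
Step 3: Since n is even, the median is the average of positions 3 and 4:
  Median = (14 + 14) / 2 = 14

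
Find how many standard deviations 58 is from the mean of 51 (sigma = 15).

0.4667

Step 1: Recall the z-score formula: z = (x - mu) / sigma
Step 2: Substitute values: z = (58 - 51) / 15
Step 3: z = 7 / 15 = 0.4667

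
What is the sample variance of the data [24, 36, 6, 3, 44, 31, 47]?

301.9048

Step 1: Compute the mean: (24 + 36 + 6 + 3 + 44 + 31 + 47) / 7 = 27.2857
Step 2: Compute squared deviations from the mean:
  (24 - 27.2857)^2 = 10.7959
  (36 - 27.2857)^2 = 75.9388
  (6 - 27.2857)^2 = 453.0816
  (3 - 27.2857)^2 = 589.7959
  (44 - 27.2857)^2 = 279.3673
  (31 - 27.2857)^2 = 13.7959
  (47 - 27.2857)^2 = 388.6531
Step 3: Sum of squared deviations = 1811.4286
Step 4: Sample variance = 1811.4286 / 6 = 301.9048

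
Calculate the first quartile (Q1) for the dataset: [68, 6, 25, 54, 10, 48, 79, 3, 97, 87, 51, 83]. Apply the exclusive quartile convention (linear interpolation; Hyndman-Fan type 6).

13.75

Step 1: Sort the data: [3, 6, 10, 25, 48, 51, 54, 68, 79, 83, 87, 97]
Step 2: n = 12
Step 3: Using the exclusive quartile method:
  Q1 = 13.75
  Q2 (median) = 52.5
  Q3 = 82
  IQR = Q3 - Q1 = 82 - 13.75 = 68.25
Step 4: Q1 = 13.75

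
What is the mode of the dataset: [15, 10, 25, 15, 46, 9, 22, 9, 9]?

9

Step 1: Count the frequency of each value:
  9: appears 3 time(s)
  10: appears 1 time(s)
  15: appears 2 time(s)
  22: appears 1 time(s)
  25: appears 1 time(s)
  46: appears 1 time(s)
Step 2: The value 9 appears most frequently (3 times).
Step 3: Mode = 9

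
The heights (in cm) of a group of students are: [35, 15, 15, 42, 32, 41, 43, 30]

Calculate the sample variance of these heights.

127.4107

Step 1: Compute the mean: (35 + 15 + 15 + 42 + 32 + 41 + 43 + 30) / 8 = 31.625
Step 2: Compute squared deviations from the mean:
  (35 - 31.625)^2 = 11.3906
  (15 - 31.625)^2 = 276.3906
  (15 - 31.625)^2 = 276.3906
  (42 - 31.625)^2 = 107.6406
  (32 - 31.625)^2 = 0.1406
  (41 - 31.625)^2 = 87.8906
  (43 - 31.625)^2 = 129.3906
  (30 - 31.625)^2 = 2.6406
Step 3: Sum of squared deviations = 891.875
Step 4: Sample variance = 891.875 / 7 = 127.4107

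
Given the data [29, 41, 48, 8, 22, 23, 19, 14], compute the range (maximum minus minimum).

40

Step 1: Identify the maximum value: max = 48
Step 2: Identify the minimum value: min = 8
Step 3: Range = max - min = 48 - 8 = 40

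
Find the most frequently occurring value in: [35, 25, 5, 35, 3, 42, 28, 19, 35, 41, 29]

35

Step 1: Count the frequency of each value:
  3: appears 1 time(s)
  5: appears 1 time(s)
  19: appears 1 time(s)
  25: appears 1 time(s)
  28: appears 1 time(s)
  29: appears 1 time(s)
  35: appears 3 time(s)
  41: appears 1 time(s)
  42: appears 1 time(s)
Step 2: The value 35 appears most frequently (3 times).
Step 3: Mode = 35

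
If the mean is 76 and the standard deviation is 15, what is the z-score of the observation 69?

-0.4667

Step 1: Recall the z-score formula: z = (x - mu) / sigma
Step 2: Substitute values: z = (69 - 76) / 15
Step 3: z = -7 / 15 = -0.4667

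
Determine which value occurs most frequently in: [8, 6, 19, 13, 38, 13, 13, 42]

13

Step 1: Count the frequency of each value:
  6: appears 1 time(s)
  8: appears 1 time(s)
  13: appears 3 time(s)
  19: appears 1 time(s)
  38: appears 1 time(s)
  42: appears 1 time(s)
Step 2: The value 13 appears most frequently (3 times).
Step 3: Mode = 13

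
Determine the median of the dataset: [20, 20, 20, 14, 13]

20

Step 1: Sort the data in ascending order: [13, 14, 20, 20, 20]
Step 2: The number of values is n = 5.
Step 3: Since n is odd, the median is the middle value at position 3: 20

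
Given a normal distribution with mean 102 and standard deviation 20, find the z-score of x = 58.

-2.2

Step 1: Recall the z-score formula: z = (x - mu) / sigma
Step 2: Substitute values: z = (58 - 102) / 20
Step 3: z = -44 / 20 = -2.2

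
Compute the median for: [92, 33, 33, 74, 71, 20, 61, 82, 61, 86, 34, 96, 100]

71

Step 1: Sort the data in ascending order: [20, 33, 33, 34, 61, 61, 71, 74, 82, 86, 92, 96, 100]
Step 2: The number of values is n = 13.
Step 3: Since n is odd, the median is the middle value at position 7: 71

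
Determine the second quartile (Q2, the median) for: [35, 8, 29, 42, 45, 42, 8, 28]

32

Step 1: Sort the data: [8, 8, 28, 29, 35, 42, 42, 45]
Step 2: n = 8
Step 3: Q2 is the median. Since n is even, it is the average of the values at positions 4 and 5:
  Q2 = (29 + 35) / 2 = 32
Step 4: Q2 = 32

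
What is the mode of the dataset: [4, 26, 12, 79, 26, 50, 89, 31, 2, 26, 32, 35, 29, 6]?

26

Step 1: Count the frequency of each value:
  2: appears 1 time(s)
  4: appears 1 time(s)
  6: appears 1 time(s)
  12: appears 1 time(s)
  26: appears 3 time(s)
  29: appears 1 time(s)
  31: appears 1 time(s)
  32: appears 1 time(s)
  35: appears 1 time(s)
  50: appears 1 time(s)
  79: appears 1 time(s)
  89: appears 1 time(s)
Step 2: The value 26 appears most frequently (3 times).
Step 3: Mode = 26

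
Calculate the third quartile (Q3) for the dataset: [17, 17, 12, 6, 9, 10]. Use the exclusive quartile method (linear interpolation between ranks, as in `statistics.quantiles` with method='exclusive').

17

Step 1: Sort the data: [6, 9, 10, 12, 17, 17]
Step 2: n = 6
Step 3: Using the exclusive quartile method:
  Q1 = 8.25
  Q2 (median) = 11
  Q3 = 17
  IQR = Q3 - Q1 = 17 - 8.25 = 8.75
Step 4: Q3 = 17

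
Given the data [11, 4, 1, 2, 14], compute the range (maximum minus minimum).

13

Step 1: Identify the maximum value: max = 14
Step 2: Identify the minimum value: min = 1
Step 3: Range = max - min = 14 - 1 = 13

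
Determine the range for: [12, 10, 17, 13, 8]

9

Step 1: Identify the maximum value: max = 17
Step 2: Identify the minimum value: min = 8
Step 3: Range = max - min = 17 - 8 = 9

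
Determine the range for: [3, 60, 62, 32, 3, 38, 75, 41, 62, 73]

72

Step 1: Identify the maximum value: max = 75
Step 2: Identify the minimum value: min = 3
Step 3: Range = max - min = 75 - 3 = 72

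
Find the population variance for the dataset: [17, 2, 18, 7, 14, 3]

41.8056

Step 1: Compute the mean: (17 + 2 + 18 + 7 + 14 + 3) / 6 = 10.1667
Step 2: Compute squared deviations from the mean:
  (17 - 10.1667)^2 = 46.6944
  (2 - 10.1667)^2 = 66.6944
  (18 - 10.1667)^2 = 61.3611
  (7 - 10.1667)^2 = 10.0278
  (14 - 10.1667)^2 = 14.6944
  (3 - 10.1667)^2 = 51.3611
Step 3: Sum of squared deviations = 250.8333
Step 4: Population variance = 250.8333 / 6 = 41.8056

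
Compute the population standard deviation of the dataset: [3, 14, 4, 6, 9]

3.9699

Step 1: Compute the mean: 7.2
Step 2: Sum of squared deviations from the mean: 78.8
Step 3: Population variance = 78.8 / 5 = 15.76
Step 4: Standard deviation = sqrt(15.76) = 3.9699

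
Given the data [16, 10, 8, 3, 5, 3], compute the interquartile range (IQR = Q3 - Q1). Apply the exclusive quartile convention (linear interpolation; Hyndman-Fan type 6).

8.5

Step 1: Sort the data: [3, 3, 5, 8, 10, 16]
Step 2: n = 6
Step 3: Using the exclusive quartile method:
  Q1 = 3
  Q2 (median) = 6.5
  Q3 = 11.5
  IQR = Q3 - Q1 = 11.5 - 3 = 8.5
Step 4: IQR = 8.5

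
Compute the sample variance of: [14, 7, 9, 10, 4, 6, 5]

11.8095

Step 1: Compute the mean: (14 + 7 + 9 + 10 + 4 + 6 + 5) / 7 = 7.8571
Step 2: Compute squared deviations from the mean:
  (14 - 7.8571)^2 = 37.7347
  (7 - 7.8571)^2 = 0.7347
  (9 - 7.8571)^2 = 1.3061
  (10 - 7.8571)^2 = 4.5918
  (4 - 7.8571)^2 = 14.8776
  (6 - 7.8571)^2 = 3.449
  (5 - 7.8571)^2 = 8.1633
Step 3: Sum of squared deviations = 70.8571
Step 4: Sample variance = 70.8571 / 6 = 11.8095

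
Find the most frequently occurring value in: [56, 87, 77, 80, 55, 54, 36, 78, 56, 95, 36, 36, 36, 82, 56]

36

Step 1: Count the frequency of each value:
  36: appears 4 time(s)
  54: appears 1 time(s)
  55: appears 1 time(s)
  56: appears 3 time(s)
  77: appears 1 time(s)
  78: appears 1 time(s)
  80: appears 1 time(s)
  82: appears 1 time(s)
  87: appears 1 time(s)
  95: appears 1 time(s)
Step 2: The value 36 appears most frequently (4 times).
Step 3: Mode = 36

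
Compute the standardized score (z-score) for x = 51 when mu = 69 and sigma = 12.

-1.5

Step 1: Recall the z-score formula: z = (x - mu) / sigma
Step 2: Substitute values: z = (51 - 69) / 12
Step 3: z = -18 / 12 = -1.5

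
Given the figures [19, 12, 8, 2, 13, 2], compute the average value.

9.3333

Step 1: Sum all values: 19 + 12 + 8 + 2 + 13 + 2 = 56
Step 2: Count the number of values: n = 6
Step 3: Mean = sum / n = 56 / 6 = 9.3333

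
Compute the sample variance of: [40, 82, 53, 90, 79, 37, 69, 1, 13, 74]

922.8444

Step 1: Compute the mean: (40 + 82 + 53 + 90 + 79 + 37 + 69 + 1 + 13 + 74) / 10 = 53.8
Step 2: Compute squared deviations from the mean:
  (40 - 53.8)^2 = 190.44
  (82 - 53.8)^2 = 795.24
  (53 - 53.8)^2 = 0.64
  (90 - 53.8)^2 = 1310.44
  (79 - 53.8)^2 = 635.04
  (37 - 53.8)^2 = 282.24
  (69 - 53.8)^2 = 231.04
  (1 - 53.8)^2 = 2787.84
  (13 - 53.8)^2 = 1664.64
  (74 - 53.8)^2 = 408.04
Step 3: Sum of squared deviations = 8305.6
Step 4: Sample variance = 8305.6 / 9 = 922.8444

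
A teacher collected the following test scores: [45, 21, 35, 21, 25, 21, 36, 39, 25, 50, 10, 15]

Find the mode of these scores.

21

Step 1: Count the frequency of each value:
  10: appears 1 time(s)
  15: appears 1 time(s)
  21: appears 3 time(s)
  25: appears 2 time(s)
  35: appears 1 time(s)
  36: appears 1 time(s)
  39: appears 1 time(s)
  45: appears 1 time(s)
  50: appears 1 time(s)
Step 2: The value 21 appears most frequently (3 times).
Step 3: Mode = 21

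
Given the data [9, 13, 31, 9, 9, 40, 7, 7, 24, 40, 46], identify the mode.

9

Step 1: Count the frequency of each value:
  7: appears 2 time(s)
  9: appears 3 time(s)
  13: appears 1 time(s)
  24: appears 1 time(s)
  31: appears 1 time(s)
  40: appears 2 time(s)
  46: appears 1 time(s)
Step 2: The value 9 appears most frequently (3 times).
Step 3: Mode = 9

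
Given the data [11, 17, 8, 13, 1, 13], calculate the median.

12

Step 1: Sort the data in ascending order: [1, 8, 11, 13, 13, 17]
Step 2: The number of values is n = 6.
Step 3: Since n is even, the median is the average of positions 3 and 4:
  Median = (11 + 13) / 2 = 12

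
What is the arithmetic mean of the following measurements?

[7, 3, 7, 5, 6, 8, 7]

6.1429

Step 1: Sum all values: 7 + 3 + 7 + 5 + 6 + 8 + 7 = 43
Step 2: Count the number of values: n = 7
Step 3: Mean = sum / n = 43 / 7 = 6.1429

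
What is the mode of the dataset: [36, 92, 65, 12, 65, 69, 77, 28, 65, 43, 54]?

65

Step 1: Count the frequency of each value:
  12: appears 1 time(s)
  28: appears 1 time(s)
  36: appears 1 time(s)
  43: appears 1 time(s)
  54: appears 1 time(s)
  65: appears 3 time(s)
  69: appears 1 time(s)
  77: appears 1 time(s)
  92: appears 1 time(s)
Step 2: The value 65 appears most frequently (3 times).
Step 3: Mode = 65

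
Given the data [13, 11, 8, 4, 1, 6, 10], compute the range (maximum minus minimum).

12

Step 1: Identify the maximum value: max = 13
Step 2: Identify the minimum value: min = 1
Step 3: Range = max - min = 13 - 1 = 12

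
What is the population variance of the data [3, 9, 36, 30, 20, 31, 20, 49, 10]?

193.4321

Step 1: Compute the mean: (3 + 9 + 36 + 30 + 20 + 31 + 20 + 49 + 10) / 9 = 23.1111
Step 2: Compute squared deviations from the mean:
  (3 - 23.1111)^2 = 404.4568
  (9 - 23.1111)^2 = 199.1235
  (36 - 23.1111)^2 = 166.1235
  (30 - 23.1111)^2 = 47.4568
  (20 - 23.1111)^2 = 9.679
  (31 - 23.1111)^2 = 62.2346
  (20 - 23.1111)^2 = 9.679
  (49 - 23.1111)^2 = 670.2346
  (10 - 23.1111)^2 = 171.9012
Step 3: Sum of squared deviations = 1740.8889
Step 4: Population variance = 1740.8889 / 9 = 193.4321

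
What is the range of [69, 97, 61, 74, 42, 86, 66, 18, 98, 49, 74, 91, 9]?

89

Step 1: Identify the maximum value: max = 98
Step 2: Identify the minimum value: min = 9
Step 3: Range = max - min = 98 - 9 = 89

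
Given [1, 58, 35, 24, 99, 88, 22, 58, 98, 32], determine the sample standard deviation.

34.423

Step 1: Compute the mean: 51.5
Step 2: Sum of squared deviations from the mean: 10664.5
Step 3: Sample variance = 10664.5 / 9 = 1184.9444
Step 4: Standard deviation = sqrt(1184.9444) = 34.423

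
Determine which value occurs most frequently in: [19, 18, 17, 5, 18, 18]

18

Step 1: Count the frequency of each value:
  5: appears 1 time(s)
  17: appears 1 time(s)
  18: appears 3 time(s)
  19: appears 1 time(s)
Step 2: The value 18 appears most frequently (3 times).
Step 3: Mode = 18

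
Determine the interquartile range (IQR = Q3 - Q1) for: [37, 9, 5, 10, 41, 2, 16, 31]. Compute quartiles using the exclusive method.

29.5

Step 1: Sort the data: [2, 5, 9, 10, 16, 31, 37, 41]
Step 2: n = 8
Step 3: Using the exclusive quartile method:
  Q1 = 6
  Q2 (median) = 13
  Q3 = 35.5
  IQR = Q3 - Q1 = 35.5 - 6 = 29.5
Step 4: IQR = 29.5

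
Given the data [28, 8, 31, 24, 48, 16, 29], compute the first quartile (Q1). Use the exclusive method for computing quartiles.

16

Step 1: Sort the data: [8, 16, 24, 28, 29, 31, 48]
Step 2: n = 7
Step 3: Using the exclusive quartile method:
  Q1 = 16
  Q2 (median) = 28
  Q3 = 31
  IQR = Q3 - Q1 = 31 - 16 = 15
Step 4: Q1 = 16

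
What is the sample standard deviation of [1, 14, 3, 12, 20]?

7.9057

Step 1: Compute the mean: 10
Step 2: Sum of squared deviations from the mean: 250
Step 3: Sample variance = 250 / 4 = 62.5
Step 4: Standard deviation = sqrt(62.5) = 7.9057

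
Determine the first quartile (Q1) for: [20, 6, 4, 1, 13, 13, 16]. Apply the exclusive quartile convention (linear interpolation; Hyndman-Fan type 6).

4

Step 1: Sort the data: [1, 4, 6, 13, 13, 16, 20]
Step 2: n = 7
Step 3: Using the exclusive quartile method:
  Q1 = 4
  Q2 (median) = 13
  Q3 = 16
  IQR = Q3 - Q1 = 16 - 4 = 12
Step 4: Q1 = 4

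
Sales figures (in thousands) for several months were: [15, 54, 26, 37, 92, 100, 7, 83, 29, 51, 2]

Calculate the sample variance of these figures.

1166.8909

Step 1: Compute the mean: (15 + 54 + 26 + 37 + 92 + 100 + 7 + 83 + 29 + 51 + 2) / 11 = 45.0909
Step 2: Compute squared deviations from the mean:
  (15 - 45.0909)^2 = 905.4628
  (54 - 45.0909)^2 = 79.3719
  (26 - 45.0909)^2 = 364.4628
  (37 - 45.0909)^2 = 65.4628
  (92 - 45.0909)^2 = 2200.4628
  (100 - 45.0909)^2 = 3015.0083
  (7 - 45.0909)^2 = 1450.9174
  (83 - 45.0909)^2 = 1437.0992
  (29 - 45.0909)^2 = 258.9174
  (51 - 45.0909)^2 = 34.9174
  (2 - 45.0909)^2 = 1856.8264
Step 3: Sum of squared deviations = 11668.9091
Step 4: Sample variance = 11668.9091 / 10 = 1166.8909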